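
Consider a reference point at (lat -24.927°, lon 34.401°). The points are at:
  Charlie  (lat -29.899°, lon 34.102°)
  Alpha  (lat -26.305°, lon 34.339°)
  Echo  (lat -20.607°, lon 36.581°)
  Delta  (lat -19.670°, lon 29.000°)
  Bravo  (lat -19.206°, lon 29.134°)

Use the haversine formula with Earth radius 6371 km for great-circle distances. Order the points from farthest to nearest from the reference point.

Bravo, Delta, Charlie, Echo, Alpha

Computing each great-circle distance from (lat -24.927°, lon 34.401°):
Bravo (lat -19.206°, lon 29.134°): 836.0 km
Delta (lat -19.670°, lon 29.000°): 806.3 km
Charlie (lat -29.899°, lon 34.102°): 553.6 km
Echo (lat -20.607°, lon 36.581°): 529.8 km
Alpha (lat -26.305°, lon 34.339°): 153.4 km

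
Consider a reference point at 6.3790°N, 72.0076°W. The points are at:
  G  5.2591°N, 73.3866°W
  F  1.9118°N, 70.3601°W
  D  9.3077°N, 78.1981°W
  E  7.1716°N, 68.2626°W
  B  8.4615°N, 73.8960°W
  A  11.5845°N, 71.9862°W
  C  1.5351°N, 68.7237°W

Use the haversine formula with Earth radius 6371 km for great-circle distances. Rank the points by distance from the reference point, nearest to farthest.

Distance from the reference point at 6.3790°N, 72.0076°W to each:
G 5.2591°N, 73.3866°W: 196.9 km
B 8.4615°N, 73.8960°W: 311.4 km
E 7.1716°N, 68.2626°W: 422.8 km
F 1.9118°N, 70.3601°W: 529.3 km
A 11.5845°N, 71.9862°W: 578.8 km
C 1.5351°N, 68.7237°W: 650.2 km
D 9.3077°N, 78.1981°W: 755.6 km

G, B, E, F, A, C, D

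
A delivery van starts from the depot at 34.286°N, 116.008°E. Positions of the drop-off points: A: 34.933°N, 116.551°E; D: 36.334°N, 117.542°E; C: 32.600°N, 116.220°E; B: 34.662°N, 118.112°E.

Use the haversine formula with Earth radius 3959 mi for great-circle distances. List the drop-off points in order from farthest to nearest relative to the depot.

Distances from the depot:
D 36.334°N, 117.542°E: 165.8 mi
B 34.662°N, 118.112°E: 122.6 mi
C 32.600°N, 116.220°E: 117.1 mi
A 34.933°N, 116.551°E: 54.3 mi

D, B, C, A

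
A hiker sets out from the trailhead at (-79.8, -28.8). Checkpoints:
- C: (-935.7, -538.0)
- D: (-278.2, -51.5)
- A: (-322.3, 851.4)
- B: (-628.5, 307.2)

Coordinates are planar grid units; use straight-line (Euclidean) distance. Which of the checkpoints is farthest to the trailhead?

C

Distance to each, sorted:
C: 995.9
A: 913.0
B: 643.4
D: 199.7
The farthest is C at 995.9.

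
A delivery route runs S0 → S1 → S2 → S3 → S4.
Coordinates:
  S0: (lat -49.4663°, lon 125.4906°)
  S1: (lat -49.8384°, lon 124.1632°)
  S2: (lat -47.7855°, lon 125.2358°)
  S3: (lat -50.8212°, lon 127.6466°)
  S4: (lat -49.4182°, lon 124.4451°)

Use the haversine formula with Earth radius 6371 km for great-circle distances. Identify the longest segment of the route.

S2–S3

Leg distances:
S0→S1: 104.1 km
S1→S2: 241.4 km
S2→S3: 380.1 km
S3→S4: 276.4 km
The longest leg is S2–S3 at 380.1 km.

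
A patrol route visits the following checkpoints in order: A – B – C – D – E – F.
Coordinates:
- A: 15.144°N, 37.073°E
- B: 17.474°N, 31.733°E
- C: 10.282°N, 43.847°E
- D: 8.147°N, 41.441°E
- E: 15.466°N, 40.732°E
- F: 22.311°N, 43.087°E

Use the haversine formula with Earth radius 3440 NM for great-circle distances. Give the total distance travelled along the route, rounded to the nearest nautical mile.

Leg distances:
A→B: 338.0 NM  (cumulative 338.0 NM)
B→C: 827.1 NM  (cumulative 1165.1 NM)
C→D: 191.7 NM  (cumulative 1356.8 NM)
D→E: 441.4 NM  (cumulative 1798.2 NM)
E→F: 432.2 NM  (cumulative 2230.4 NM)
Total route length ≈ 2230 NM.

2230 NM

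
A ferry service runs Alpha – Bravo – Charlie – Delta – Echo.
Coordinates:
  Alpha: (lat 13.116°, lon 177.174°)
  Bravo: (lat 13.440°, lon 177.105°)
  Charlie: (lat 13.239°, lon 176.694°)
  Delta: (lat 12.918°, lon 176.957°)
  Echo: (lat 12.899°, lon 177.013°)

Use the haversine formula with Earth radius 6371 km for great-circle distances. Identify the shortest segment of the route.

Delta–Echo

Leg distances:
Alpha→Bravo: 36.8 km
Bravo→Charlie: 49.8 km
Charlie→Delta: 45.7 km
Delta→Echo: 6.4 km
The shortest leg is Delta–Echo at 6.4 km.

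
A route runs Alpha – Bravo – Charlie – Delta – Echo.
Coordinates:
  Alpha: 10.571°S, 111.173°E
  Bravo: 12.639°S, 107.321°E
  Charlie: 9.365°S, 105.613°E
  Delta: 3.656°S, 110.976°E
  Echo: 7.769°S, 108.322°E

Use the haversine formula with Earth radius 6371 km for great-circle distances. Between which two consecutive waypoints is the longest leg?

Leg distances:
Alpha→Bravo: 478.4 km
Bravo→Charlie: 409.0 km
Charlie→Delta: 868.2 km
Delta→Echo: 543.5 km
The longest leg is Charlie–Delta at 868.2 km.

Charlie–Delta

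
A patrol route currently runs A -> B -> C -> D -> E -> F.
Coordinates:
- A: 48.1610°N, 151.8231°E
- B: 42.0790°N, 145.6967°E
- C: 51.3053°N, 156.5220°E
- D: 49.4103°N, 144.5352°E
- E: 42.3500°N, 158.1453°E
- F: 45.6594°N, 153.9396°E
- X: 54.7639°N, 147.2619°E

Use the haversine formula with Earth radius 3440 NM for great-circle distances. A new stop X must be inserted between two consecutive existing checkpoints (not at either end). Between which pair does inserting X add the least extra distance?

Added distance for inserting X between each consecutive pair:
A–B: 747.8 NM
B–C: 447.7 NM
C–D: 257.4 NM
D–E: 488.5 NM
E–F: 1193.5 NM
Smallest added distance is 257.4 NM, inserting between C and D.

between C and D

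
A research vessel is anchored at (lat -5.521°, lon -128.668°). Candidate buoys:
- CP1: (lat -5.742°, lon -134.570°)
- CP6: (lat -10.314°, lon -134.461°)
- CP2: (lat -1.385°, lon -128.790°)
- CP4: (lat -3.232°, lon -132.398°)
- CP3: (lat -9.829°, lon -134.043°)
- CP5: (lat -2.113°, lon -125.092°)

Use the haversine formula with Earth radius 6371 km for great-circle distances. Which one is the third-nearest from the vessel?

Distance to each, sorted:
CP2: 460.1 km
CP4: 485.6 km
CP5: 548.6 km
CP1: 653.6 km
CP3: 761.7 km
CP6: 831.2 km
The third-nearest is CP5 at 548.6 km.

CP5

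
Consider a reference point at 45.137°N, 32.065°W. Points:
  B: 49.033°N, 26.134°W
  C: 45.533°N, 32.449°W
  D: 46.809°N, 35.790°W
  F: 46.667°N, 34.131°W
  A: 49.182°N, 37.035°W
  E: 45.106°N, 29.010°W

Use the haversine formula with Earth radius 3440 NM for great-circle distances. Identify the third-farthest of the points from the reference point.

Distance to each, sorted:
B: 336.7 NM
A: 316.3 NM
D: 185.0 NM
E: 129.4 NM
F: 126.0 NM
C: 28.8 NM
The third-farthest is D at 185.0 NM.

D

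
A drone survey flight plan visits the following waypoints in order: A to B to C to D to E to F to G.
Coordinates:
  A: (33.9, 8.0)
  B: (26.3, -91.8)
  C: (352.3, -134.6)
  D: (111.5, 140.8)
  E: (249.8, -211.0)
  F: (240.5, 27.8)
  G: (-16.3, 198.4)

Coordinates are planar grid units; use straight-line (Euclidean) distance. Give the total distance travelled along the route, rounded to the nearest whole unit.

1720

Leg distances:
A→B: 100.1  (cumulative 100.1)
B→C: 328.8  (cumulative 428.9)
C→D: 365.8  (cumulative 794.7)
D→E: 378.0  (cumulative 1172.7)
E→F: 239.0  (cumulative 1411.7)
F→G: 308.3  (cumulative 1720.0)
Total route length ≈ 1720.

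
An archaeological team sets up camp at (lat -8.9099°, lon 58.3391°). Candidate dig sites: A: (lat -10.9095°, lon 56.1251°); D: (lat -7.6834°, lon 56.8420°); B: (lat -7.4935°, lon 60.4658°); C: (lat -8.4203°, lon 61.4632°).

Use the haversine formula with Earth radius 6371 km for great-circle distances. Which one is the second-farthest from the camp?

A

Distance to each, sorted:
C: 347.7 km
A: 329.0 km
B: 282.1 km
D: 213.9 km
The second-farthest is A at 329.0 km.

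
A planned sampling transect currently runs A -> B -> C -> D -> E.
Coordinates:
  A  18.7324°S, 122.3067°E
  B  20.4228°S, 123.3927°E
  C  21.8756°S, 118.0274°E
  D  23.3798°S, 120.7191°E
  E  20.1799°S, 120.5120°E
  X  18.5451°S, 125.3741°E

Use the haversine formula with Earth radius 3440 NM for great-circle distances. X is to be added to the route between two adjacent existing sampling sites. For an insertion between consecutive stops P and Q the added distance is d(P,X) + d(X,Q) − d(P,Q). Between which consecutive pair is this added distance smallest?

between A and B

Added distance for inserting X between each consecutive pair:
A–B: 215.2 NM
B–C: 305.8 NM
C–D: 675.5 NM
D–E: 490.2 NM
Smallest added distance is 215.2 NM, inserting between A and B.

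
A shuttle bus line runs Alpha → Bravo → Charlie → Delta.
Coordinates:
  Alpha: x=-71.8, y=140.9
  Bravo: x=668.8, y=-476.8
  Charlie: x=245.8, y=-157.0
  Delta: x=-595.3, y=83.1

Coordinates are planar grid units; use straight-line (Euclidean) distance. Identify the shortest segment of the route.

Leg distances:
Alpha→Bravo: 964.4
Bravo→Charlie: 530.3
Charlie→Delta: 874.7
The shortest leg is Bravo–Charlie at 530.3.

Bravo–Charlie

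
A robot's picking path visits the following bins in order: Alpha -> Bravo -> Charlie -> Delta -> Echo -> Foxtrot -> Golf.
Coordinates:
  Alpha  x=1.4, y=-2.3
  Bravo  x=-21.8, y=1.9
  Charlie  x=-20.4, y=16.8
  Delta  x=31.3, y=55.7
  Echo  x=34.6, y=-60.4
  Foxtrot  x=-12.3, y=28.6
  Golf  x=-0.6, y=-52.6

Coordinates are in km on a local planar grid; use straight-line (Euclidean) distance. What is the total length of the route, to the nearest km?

402 km

Leg distances:
Alpha→Bravo: 23.6 km  (cumulative 23.6 km)
Bravo→Charlie: 15.0 km  (cumulative 38.5 km)
Charlie→Delta: 64.7 km  (cumulative 103.2 km)
Delta→Echo: 116.1 km  (cumulative 219.4 km)
Echo→Foxtrot: 100.6 km  (cumulative 320.0 km)
Foxtrot→Golf: 82.0 km  (cumulative 402.0 km)
Total route length ≈ 402 km.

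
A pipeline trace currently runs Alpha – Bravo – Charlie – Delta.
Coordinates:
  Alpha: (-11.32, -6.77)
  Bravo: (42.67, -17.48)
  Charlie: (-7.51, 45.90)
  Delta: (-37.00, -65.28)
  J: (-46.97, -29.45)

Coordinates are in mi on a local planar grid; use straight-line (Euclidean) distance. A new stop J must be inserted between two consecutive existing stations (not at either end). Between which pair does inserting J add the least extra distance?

Added distance for inserting J between each consecutive pair:
Alpha–Bravo: 77.6 mi
Bravo–Charlie: 94.7 mi
Charlie–Delta: 7.2 mi
Smallest added distance is 7.2 mi, inserting between Charlie and Delta.

between Charlie and Delta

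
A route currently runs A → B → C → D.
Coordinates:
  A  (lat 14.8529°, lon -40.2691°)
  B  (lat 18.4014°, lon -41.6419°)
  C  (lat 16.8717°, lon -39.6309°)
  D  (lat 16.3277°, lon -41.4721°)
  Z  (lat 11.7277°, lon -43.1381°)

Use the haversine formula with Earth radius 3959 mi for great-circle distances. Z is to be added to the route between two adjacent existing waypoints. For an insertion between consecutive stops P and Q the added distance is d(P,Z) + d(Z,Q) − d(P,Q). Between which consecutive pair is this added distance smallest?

Added distance for inserting Z between each consecutive pair:
A–B: 499.9 mi
B–C: 728.3 mi
C–D: 635.3 mi
Smallest added distance is 499.9 mi, inserting between A and B.

between A and B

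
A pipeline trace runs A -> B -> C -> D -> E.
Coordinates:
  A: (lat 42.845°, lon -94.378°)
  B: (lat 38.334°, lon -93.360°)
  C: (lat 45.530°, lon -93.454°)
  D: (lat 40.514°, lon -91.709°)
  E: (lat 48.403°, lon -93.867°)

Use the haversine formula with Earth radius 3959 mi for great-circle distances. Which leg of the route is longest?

D–E

Leg distances:
A→B: 316.2 mi
B→C: 497.2 mi
C→D: 357.6 mi
D→E: 555.3 mi
The longest leg is D–E at 555.3 mi.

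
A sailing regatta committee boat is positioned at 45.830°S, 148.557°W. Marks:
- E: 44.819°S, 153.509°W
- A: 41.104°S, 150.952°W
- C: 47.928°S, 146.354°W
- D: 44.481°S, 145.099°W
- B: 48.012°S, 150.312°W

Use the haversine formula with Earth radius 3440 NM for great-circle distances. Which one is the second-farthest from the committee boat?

E

Distance to each, sorted:
A: 302.3 NM
E: 217.6 NM
D: 167.3 NM
C: 155.0 NM
B: 149.5 NM
The second-farthest is E at 217.6 NM.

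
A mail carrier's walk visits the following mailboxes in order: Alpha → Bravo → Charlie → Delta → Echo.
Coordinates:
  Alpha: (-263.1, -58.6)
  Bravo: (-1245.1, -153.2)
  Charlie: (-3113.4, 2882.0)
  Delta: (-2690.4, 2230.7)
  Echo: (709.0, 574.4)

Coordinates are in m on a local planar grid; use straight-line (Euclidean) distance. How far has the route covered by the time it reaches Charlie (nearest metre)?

Leg distances:
Alpha→Bravo: 986.5 m  (cumulative 986.5 m)
Bravo→Charlie: 3564.1 m  (cumulative 4550.7 m)
Cumulative distance at Charlie ≈ 4551 m.

4551 m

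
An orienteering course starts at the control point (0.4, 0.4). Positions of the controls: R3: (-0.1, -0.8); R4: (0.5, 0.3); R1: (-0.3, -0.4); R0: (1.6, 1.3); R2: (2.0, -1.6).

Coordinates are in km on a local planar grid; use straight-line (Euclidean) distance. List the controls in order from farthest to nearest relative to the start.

R2, R0, R3, R1, R4

Computing each straight-line distance from (0.4, 0.4):
R2 (2.0, -1.6): 2.6 km
R0 (1.6, 1.3): 1.5 km
R3 (-0.1, -0.8): 1.3 km
R1 (-0.3, -0.4): 1.1 km
R4 (0.5, 0.3): 0.1 km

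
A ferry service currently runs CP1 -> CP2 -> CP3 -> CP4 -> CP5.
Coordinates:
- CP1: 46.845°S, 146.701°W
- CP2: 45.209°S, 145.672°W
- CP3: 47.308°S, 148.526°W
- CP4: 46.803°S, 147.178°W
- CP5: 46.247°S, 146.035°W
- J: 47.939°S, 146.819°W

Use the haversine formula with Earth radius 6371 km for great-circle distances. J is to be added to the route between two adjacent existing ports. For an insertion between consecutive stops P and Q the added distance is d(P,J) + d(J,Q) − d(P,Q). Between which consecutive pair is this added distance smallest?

between CP2 and CP3

Added distance for inserting J between each consecutive pair:
CP1–CP2: 239.4 km
CP2–CP3: 141.6 km
CP3–CP4: 158.5 km
CP4–CP5: 219.4 km
Smallest added distance is 141.6 km, inserting between CP2 and CP3.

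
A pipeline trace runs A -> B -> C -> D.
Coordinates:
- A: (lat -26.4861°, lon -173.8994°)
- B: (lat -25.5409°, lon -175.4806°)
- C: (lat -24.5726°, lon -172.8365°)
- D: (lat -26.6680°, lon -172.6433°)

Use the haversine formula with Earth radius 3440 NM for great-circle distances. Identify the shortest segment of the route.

A–B

Leg distances:
A→B: 102.5 NM
B→C: 155.1 NM
C→D: 126.2 NM
The shortest leg is A–B at 102.5 NM.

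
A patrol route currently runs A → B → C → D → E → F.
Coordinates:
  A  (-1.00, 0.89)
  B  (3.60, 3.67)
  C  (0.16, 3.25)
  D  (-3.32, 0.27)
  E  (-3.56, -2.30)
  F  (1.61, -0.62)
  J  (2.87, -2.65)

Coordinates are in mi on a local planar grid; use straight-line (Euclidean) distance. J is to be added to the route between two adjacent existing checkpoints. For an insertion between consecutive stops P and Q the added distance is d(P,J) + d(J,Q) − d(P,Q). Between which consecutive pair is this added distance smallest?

between E and F

Added distance for inserting J between each consecutive pair:
A–B: 6.2 mi
B–C: 9.4 mi
C–D: 8.8 mi
D–E: 10.7 mi
E–F: 3.4 mi
Smallest added distance is 3.4 mi, inserting between E and F.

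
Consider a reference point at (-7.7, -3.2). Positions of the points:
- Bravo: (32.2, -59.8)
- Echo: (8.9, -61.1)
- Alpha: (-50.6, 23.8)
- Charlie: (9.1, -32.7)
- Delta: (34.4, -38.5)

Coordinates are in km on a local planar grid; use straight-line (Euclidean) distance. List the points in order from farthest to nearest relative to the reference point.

Computing each straight-line distance from (-7.7, -3.2):
Bravo (32.2, -59.8): 69.3 km
Echo (8.9, -61.1): 60.2 km
Delta (34.4, -38.5): 54.9 km
Alpha (-50.6, 23.8): 50.7 km
Charlie (9.1, -32.7): 33.9 km

Bravo, Echo, Delta, Alpha, Charlie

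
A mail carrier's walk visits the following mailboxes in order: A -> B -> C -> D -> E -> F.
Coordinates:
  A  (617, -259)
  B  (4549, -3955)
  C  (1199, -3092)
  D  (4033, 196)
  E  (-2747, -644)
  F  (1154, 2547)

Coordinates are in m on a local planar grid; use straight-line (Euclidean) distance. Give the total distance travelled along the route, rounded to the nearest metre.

25068 m

Leg distances:
A→B: 5396.4 m  (cumulative 5396.4 m)
B→C: 3459.4 m  (cumulative 8855.8 m)
C→D: 4340.8 m  (cumulative 13196.6 m)
D→E: 6831.8 m  (cumulative 20028.4 m)
E→F: 5039.9 m  (cumulative 25068.3 m)
Total route length ≈ 25068 m.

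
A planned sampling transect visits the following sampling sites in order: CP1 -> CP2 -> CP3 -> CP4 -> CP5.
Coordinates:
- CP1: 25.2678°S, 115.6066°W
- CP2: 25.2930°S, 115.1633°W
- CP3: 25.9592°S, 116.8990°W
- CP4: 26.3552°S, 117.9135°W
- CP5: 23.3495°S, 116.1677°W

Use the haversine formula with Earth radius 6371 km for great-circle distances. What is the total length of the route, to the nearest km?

722 km

Leg distances:
CP1→CP2: 44.7 km  (cumulative 44.7 km)
CP2→CP3: 189.1 km  (cumulative 233.8 km)
CP3→CP4: 110.4 km  (cumulative 344.2 km)
CP4→CP5: 377.8 km  (cumulative 722.0 km)
Total route length ≈ 722 km.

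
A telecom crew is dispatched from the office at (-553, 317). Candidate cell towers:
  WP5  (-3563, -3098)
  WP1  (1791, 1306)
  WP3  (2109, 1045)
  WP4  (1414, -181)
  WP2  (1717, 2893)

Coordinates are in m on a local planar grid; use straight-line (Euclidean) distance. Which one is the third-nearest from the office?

WP3

Distances from the office ((-553, 317)):
WP4: 2029.1 m
WP1: 2544.1 m
WP3: 2759.8 m
WP2: 3433.5 m
WP5: 4552.2 m
The third-nearest is WP3 at 2759.8 m.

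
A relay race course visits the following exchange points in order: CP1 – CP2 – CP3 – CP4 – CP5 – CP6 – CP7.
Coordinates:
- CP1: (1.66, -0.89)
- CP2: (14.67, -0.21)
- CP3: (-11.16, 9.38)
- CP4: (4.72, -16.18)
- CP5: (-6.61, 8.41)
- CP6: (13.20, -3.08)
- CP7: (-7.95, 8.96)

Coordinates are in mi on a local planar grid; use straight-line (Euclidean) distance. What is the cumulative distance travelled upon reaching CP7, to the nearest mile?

Leg distances:
CP1→CP2: 13.0 mi  (cumulative 13.0 mi)
CP2→CP3: 27.6 mi  (cumulative 40.6 mi)
CP3→CP4: 30.1 mi  (cumulative 70.7 mi)
CP4→CP5: 27.1 mi  (cumulative 97.7 mi)
CP5→CP6: 22.9 mi  (cumulative 120.6 mi)
CP6→CP7: 24.3 mi  (cumulative 145.0 mi)
Cumulative distance at CP7 ≈ 145 mi.

145 mi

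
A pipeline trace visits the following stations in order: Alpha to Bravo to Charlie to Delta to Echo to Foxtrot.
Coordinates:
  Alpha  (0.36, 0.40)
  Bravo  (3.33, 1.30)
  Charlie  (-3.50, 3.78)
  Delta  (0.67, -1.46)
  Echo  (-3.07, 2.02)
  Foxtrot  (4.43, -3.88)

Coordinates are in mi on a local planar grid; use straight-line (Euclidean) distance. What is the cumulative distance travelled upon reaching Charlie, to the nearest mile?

Leg distances:
Alpha→Bravo: 3.1 mi  (cumulative 3.1 mi)
Bravo→Charlie: 7.3 mi  (cumulative 10.4 mi)
Cumulative distance at Charlie ≈ 10 mi.

10 mi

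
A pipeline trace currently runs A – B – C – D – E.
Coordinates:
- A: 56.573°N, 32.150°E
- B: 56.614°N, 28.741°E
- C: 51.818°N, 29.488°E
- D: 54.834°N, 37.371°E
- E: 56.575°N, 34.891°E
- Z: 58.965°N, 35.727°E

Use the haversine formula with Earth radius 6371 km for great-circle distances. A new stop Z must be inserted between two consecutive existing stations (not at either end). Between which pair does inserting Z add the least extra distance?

between D and E

Added distance for inserting Z between each consecutive pair:
A–B: 620.7 km
B–C: 840.0 km
C–D: 735.0 km
D–E: 492.2 km
Smallest added distance is 492.2 km, inserting between D and E.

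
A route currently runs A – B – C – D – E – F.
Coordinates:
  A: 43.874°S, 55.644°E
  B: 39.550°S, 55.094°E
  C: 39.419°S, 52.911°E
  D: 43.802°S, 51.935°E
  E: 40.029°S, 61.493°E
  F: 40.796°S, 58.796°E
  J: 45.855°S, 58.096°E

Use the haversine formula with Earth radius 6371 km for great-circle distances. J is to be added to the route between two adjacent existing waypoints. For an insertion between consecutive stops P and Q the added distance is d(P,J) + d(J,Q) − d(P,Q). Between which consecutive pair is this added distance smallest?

between D and E

Added distance for inserting J between each consecutive pair:
A–B: 552.6 km
B–C: 1386.2 km
C–D: 874.0 km
D–E: 346.4 km
E–F: 1025.8 km
Smallest added distance is 346.4 km, inserting between D and E.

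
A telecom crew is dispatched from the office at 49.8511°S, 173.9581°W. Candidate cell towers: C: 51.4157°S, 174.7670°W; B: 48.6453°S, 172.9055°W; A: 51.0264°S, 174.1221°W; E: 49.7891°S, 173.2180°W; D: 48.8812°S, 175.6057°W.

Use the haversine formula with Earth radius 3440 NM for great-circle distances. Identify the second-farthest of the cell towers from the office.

D

Distances from the office (49.8511°S, 173.9581°W):
C: 98.9 NM
D: 86.8 NM
B: 83.3 NM
A: 70.8 NM
E: 28.9 NM
The second-farthest is D at 86.8 NM.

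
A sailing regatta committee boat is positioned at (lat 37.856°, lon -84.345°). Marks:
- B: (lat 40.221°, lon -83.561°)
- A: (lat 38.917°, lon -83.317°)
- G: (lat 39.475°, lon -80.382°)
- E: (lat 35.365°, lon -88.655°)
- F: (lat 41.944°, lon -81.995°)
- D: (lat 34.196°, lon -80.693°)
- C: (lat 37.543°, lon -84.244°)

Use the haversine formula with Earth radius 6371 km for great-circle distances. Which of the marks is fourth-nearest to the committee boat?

Distance to each, sorted:
C: 35.9 km
A: 148.1 km
B: 271.5 km
G: 388.3 km
E: 473.9 km
F: 496.8 km
D: 522.9 km
The fourth-nearest is G at 388.3 km.

G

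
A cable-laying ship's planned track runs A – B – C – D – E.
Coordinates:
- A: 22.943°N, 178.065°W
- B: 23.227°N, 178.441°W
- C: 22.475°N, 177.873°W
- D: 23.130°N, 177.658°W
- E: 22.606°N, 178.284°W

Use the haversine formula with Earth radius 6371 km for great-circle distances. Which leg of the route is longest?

B–C

Leg distances:
A→B: 49.8 km
B→C: 101.9 km
C→D: 76.1 km
D→E: 86.7 km
The longest leg is B–C at 101.9 km.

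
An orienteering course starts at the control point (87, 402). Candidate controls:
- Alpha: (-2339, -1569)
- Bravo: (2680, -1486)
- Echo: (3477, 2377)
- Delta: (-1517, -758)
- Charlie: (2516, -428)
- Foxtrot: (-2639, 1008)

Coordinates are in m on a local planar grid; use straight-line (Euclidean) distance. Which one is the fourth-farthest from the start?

Foxtrot

Distances from the start ((87, 402)):
Echo: 3923.4 m
Bravo: 3207.5 m
Alpha: 3125.8 m
Foxtrot: 2792.5 m
Charlie: 2566.9 m
Delta: 1979.5 m
The fourth-farthest is Foxtrot at 2792.5 m.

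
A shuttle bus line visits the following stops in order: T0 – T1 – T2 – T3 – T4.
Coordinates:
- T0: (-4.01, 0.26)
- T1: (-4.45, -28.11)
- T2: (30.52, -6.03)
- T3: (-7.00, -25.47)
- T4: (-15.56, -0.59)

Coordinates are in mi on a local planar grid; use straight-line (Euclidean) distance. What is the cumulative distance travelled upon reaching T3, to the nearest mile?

112 mi

Leg distances:
T0→T1: 28.4 mi  (cumulative 28.4 mi)
T1→T2: 41.4 mi  (cumulative 69.7 mi)
T2→T3: 42.3 mi  (cumulative 112.0 mi)
Cumulative distance at T3 ≈ 112 mi.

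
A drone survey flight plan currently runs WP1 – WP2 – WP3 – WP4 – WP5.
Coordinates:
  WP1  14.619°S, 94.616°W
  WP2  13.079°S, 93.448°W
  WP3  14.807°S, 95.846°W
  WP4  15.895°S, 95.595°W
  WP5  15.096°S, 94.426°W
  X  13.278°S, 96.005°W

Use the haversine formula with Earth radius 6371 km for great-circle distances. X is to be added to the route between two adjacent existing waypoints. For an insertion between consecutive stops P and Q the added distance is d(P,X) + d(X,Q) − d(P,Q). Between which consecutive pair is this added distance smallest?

between WP2 and WP3

Added distance for inserting X between each consecutive pair:
WP1–WP2: 276.5 km
WP2–WP3: 126.3 km
WP3–WP4: 341.3 km
WP4–WP5: 405.0 km
Smallest added distance is 126.3 km, inserting between WP2 and WP3.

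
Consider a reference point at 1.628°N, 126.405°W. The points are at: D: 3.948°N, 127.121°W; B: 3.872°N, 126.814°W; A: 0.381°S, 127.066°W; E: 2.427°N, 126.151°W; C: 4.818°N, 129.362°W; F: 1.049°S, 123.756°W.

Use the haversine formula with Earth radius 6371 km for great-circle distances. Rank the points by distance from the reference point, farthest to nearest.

Distance from the reference point at 1.628°N, 126.405°W to each:
C 4.818°N, 129.362°W: 483.3 km
F 1.049°S, 123.756°W: 418.8 km
D 3.948°N, 127.121°W: 269.9 km
B 3.872°N, 126.814°W: 253.6 km
A 0.381°S, 127.066°W: 235.2 km
E 2.427°N, 126.151°W: 93.2 km

C, F, D, B, A, E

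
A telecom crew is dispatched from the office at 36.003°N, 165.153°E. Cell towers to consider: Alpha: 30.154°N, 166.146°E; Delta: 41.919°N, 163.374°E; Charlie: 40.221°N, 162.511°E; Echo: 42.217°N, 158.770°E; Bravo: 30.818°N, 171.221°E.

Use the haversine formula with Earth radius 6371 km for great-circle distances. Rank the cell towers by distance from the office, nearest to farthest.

Computing each great-circle distance from 36.003°N, 165.153°E:
Charlie 40.221°N, 162.511°E: 522.8 km
Alpha 30.154°N, 166.146°E: 656.9 km
Delta 41.919°N, 163.374°E: 675.5 km
Bravo 30.818°N, 171.221°E: 805.6 km
Echo 42.217°N, 158.770°E: 883.0 km

Charlie, Alpha, Delta, Bravo, Echo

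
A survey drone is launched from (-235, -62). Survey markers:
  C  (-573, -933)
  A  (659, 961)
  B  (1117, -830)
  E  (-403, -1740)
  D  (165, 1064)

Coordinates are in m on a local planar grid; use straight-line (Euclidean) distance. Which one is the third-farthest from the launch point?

Distances from the launch point ((-235, -62)):
E: 1686.4 m
B: 1554.9 m
A: 1358.6 m
D: 1194.9 m
C: 934.3 m
The third-farthest is A at 1358.6 m.

A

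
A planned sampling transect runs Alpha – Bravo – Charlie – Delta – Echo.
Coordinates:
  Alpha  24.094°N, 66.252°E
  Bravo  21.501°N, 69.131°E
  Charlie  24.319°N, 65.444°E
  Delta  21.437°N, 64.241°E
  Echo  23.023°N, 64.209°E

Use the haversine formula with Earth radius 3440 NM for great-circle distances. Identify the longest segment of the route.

Leg distances:
Alpha→Bravo: 222.8 NM
Bravo→Charlie: 264.9 NM
Charlie→Delta: 185.4 NM
Delta→Echo: 95.2 NM
The longest leg is Bravo–Charlie at 264.9 NM.

Bravo–Charlie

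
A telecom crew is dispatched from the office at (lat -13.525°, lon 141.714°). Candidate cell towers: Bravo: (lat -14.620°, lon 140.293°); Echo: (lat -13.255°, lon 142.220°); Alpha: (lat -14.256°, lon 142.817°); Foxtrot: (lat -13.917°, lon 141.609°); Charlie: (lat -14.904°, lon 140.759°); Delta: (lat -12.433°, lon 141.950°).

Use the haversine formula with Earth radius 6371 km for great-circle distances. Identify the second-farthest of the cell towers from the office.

Charlie

Distances from the office ((lat -13.525°, lon 141.714°)):
Bravo: 195.7 km
Charlie: 184.7 km
Alpha: 144.2 km
Delta: 124.1 km
Echo: 62.4 km
Foxtrot: 45.0 km
The second-farthest is Charlie at 184.7 km.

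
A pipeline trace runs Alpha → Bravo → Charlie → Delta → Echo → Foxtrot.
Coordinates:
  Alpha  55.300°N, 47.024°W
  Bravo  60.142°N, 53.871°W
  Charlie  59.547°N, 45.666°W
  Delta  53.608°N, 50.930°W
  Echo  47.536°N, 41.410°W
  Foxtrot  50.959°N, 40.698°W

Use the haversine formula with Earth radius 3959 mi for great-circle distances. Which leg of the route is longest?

Leg distances:
Alpha→Bravo: 418.8 mi
Bravo→Charlie: 287.6 mi
Charlie→Delta: 456.3 mi
Delta→Echo: 591.1 mi
Echo→Foxtrot: 238.7 mi
The longest leg is Delta–Echo at 591.1 mi.

Delta–Echo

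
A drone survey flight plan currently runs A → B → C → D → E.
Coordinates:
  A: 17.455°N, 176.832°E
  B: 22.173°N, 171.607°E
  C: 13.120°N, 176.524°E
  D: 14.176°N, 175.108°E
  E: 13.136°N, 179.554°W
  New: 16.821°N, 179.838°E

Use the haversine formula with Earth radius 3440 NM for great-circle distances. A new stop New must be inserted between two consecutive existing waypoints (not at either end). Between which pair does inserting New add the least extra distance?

between D and E

Added distance for inserting New between each consecutive pair:
A–B: 333.3 NM
B–C: 247.6 NM
C–D: 506.0 NM
D–E: 222.8 NM
Smallest added distance is 222.8 NM, inserting between D and E.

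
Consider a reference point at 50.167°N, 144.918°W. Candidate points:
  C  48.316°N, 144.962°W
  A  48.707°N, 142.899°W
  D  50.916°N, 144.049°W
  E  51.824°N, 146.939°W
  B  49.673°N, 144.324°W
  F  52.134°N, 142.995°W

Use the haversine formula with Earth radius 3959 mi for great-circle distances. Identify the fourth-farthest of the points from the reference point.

C

Distances from the reference point (50.167°N, 144.918°W):
F: 159.4 mi
E: 144.3 mi
A: 135.7 mi
C: 127.9 mi
D: 64.3 mi
B: 43.2 mi
The fourth-farthest is C at 127.9 mi.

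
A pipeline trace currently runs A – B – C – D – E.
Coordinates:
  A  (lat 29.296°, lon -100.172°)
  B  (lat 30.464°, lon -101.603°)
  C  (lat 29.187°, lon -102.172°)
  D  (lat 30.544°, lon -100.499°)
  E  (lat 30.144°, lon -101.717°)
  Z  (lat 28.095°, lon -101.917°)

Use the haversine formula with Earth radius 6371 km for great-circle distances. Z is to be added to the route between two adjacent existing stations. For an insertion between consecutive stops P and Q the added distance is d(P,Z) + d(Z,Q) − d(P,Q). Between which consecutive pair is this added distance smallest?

between C and D

Added distance for inserting Z between each consecutive pair:
A–B: 292.0 km
B–C: 236.9 km
C–D: 208.1 km
D–E: 408.6 km
Smallest added distance is 208.1 km, inserting between C and D.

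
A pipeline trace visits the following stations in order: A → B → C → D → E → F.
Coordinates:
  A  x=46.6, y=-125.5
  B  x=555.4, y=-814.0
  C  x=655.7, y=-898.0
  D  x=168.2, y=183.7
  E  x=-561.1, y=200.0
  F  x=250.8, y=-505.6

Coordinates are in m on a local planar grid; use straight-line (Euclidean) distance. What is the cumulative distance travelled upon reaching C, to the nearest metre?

987 m

Leg distances:
A→B: 856.1 m  (cumulative 856.1 m)
B→C: 130.8 m  (cumulative 986.9 m)
Cumulative distance at C ≈ 987 m.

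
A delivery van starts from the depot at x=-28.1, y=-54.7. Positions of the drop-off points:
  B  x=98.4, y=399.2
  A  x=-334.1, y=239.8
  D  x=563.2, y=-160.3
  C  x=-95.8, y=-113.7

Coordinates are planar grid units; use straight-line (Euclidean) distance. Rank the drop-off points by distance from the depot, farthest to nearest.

Distances from the depot:
D x=563.2, y=-160.3: 600.7
B x=98.4, y=399.2: 471.2
A x=-334.1, y=239.8: 424.7
C x=-95.8, y=-113.7: 89.8

D, B, A, C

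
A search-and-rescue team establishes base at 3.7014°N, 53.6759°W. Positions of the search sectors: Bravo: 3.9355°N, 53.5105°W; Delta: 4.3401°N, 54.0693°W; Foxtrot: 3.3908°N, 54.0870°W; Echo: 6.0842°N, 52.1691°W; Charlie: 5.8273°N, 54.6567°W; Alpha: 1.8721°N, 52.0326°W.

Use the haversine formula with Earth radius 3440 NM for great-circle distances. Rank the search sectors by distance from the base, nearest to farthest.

Bravo, Foxtrot, Delta, Charlie, Alpha, Echo

Computing each great-circle distance from 3.7014°N, 53.6759°W:
Bravo 3.9355°N, 53.5105°W: 17.2 NM
Foxtrot 3.3908°N, 54.0870°W: 30.9 NM
Delta 4.3401°N, 54.0693°W: 45.0 NM
Charlie 5.8273°N, 54.6567°W: 140.5 NM
Alpha 1.8721°N, 52.0326°W: 147.6 NM
Echo 6.0842°N, 52.1691°W: 169.1 NM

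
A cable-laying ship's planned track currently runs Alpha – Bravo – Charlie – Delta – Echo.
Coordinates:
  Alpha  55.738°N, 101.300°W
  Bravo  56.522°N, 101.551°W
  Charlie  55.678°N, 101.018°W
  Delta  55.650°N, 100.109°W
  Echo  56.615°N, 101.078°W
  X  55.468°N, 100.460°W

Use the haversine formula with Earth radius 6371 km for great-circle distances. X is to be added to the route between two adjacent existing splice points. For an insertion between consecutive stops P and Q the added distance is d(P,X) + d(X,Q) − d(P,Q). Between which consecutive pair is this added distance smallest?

Added distance for inserting X between each consecutive pair:
Alpha–Bravo: 107.6 km
Bravo–Charlie: 78.1 km
Charlie–Delta: 15.0 km
Delta–Echo: 40.2 km
Smallest added distance is 15.0 km, inserting between Charlie and Delta.

between Charlie and Delta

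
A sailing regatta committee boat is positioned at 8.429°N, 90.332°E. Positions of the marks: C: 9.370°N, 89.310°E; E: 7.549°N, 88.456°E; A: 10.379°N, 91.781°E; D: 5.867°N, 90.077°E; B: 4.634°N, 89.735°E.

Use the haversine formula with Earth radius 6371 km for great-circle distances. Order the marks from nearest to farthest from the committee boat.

Distance from the committee boat at 8.429°N, 90.332°E to each:
C 9.370°N, 89.310°E: 153.5 km
E 7.549°N, 88.456°E: 228.6 km
A 10.379°N, 91.781°E: 268.8 km
D 5.867°N, 90.077°E: 286.3 km
B 4.634°N, 89.735°E: 427.1 km

C, E, A, D, B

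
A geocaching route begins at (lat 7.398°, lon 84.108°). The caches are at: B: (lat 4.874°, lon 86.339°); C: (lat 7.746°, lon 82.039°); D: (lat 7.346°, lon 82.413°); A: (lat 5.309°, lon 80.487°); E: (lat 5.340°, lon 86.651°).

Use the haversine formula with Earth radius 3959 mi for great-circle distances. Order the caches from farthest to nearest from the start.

A, B, E, C, D

Computing each great-circle distance from (lat 7.398°, lon 84.108°):
A (lat 5.309°, lon 80.487°): 287.5 mi
B (lat 4.874°, lon 86.339°): 232.2 mi
E (lat 5.340°, lon 86.651°): 225.2 mi
C (lat 7.746°, lon 82.039°): 143.7 mi
D (lat 7.346°, lon 82.413°): 116.2 mi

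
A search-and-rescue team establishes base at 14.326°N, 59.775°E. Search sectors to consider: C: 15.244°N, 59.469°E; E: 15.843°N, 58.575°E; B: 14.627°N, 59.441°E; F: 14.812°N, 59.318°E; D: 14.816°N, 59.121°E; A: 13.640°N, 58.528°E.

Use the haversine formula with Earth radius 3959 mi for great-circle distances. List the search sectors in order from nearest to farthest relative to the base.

B, F, D, C, A, E

Distances from the base:
B 14.627°N, 59.441°E: 30.5 mi
F 14.812°N, 59.318°E: 45.4 mi
D 14.816°N, 59.121°E: 55.3 mi
C 15.244°N, 59.469°E: 66.6 mi
A 13.640°N, 58.528°E: 96.1 mi
E 15.843°N, 58.575°E: 131.9 mi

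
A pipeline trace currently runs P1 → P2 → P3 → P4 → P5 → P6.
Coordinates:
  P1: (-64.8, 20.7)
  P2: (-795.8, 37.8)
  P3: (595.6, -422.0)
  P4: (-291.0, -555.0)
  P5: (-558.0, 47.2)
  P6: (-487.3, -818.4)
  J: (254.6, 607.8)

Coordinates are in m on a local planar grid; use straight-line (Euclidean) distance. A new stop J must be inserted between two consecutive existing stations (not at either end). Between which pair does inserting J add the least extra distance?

Added distance for inserting J between each consecutive pair:
P1–P2: 1132.2 m
P2–P3: 814.5 m
P3–P4: 1472.7 m
P4–P5: 1612.9 m
P5–P6: 1726.4 m
Smallest added distance is 814.5 m, inserting between P2 and P3.

between P2 and P3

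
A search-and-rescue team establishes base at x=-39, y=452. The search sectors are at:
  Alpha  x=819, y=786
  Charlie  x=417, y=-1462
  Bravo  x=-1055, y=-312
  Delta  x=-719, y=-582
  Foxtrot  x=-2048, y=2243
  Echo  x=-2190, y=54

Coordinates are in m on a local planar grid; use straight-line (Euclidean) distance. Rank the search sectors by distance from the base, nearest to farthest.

Alpha, Delta, Bravo, Charlie, Echo, Foxtrot

Computing each straight-line distance from x=-39, y=452:
Alpha x=819, y=786: 920.7 m
Delta x=-719, y=-582: 1237.6 m
Bravo x=-1055, y=-312: 1271.2 m
Charlie x=417, y=-1462: 1967.6 m
Echo x=-2190, y=54: 2187.5 m
Foxtrot x=-2048, y=2243: 2691.4 m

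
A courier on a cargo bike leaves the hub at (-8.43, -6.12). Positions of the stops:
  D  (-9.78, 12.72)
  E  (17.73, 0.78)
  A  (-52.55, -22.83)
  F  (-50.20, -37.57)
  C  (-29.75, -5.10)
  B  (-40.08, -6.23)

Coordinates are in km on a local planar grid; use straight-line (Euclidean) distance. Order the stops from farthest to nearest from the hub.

Distance from the hub at (-8.43, -6.12) to each:
F (-50.20, -37.57): 52.3 km
A (-52.55, -22.83): 47.2 km
B (-40.08, -6.23): 31.7 km
E (17.73, 0.78): 27.1 km
C (-29.75, -5.10): 21.3 km
D (-9.78, 12.72): 18.9 km

F, A, B, E, C, D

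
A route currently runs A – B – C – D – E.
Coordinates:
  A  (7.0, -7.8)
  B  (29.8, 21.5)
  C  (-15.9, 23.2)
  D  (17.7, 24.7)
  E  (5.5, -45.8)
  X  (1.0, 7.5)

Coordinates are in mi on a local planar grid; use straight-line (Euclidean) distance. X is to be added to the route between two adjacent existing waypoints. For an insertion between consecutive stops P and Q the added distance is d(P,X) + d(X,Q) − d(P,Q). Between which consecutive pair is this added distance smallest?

Added distance for inserting X between each consecutive pair:
A–B: 11.3 mi
B–C: 9.4 mi
C–D: 13.4 mi
D–E: 5.9 mi
Smallest added distance is 5.9 mi, inserting between D and E.

between D and E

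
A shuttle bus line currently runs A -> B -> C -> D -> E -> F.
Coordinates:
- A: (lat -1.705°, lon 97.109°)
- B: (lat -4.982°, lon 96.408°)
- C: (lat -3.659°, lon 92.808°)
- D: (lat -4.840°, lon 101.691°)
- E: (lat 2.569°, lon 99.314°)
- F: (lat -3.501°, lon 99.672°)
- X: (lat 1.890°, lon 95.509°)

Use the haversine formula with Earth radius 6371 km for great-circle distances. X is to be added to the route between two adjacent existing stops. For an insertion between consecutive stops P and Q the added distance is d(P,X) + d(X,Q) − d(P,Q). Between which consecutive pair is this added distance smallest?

Added distance for inserting X between each consecutive pair:
A–B: 835.6 km
B–C: 1031.4 km
C–D: 708.2 km
D–E: 580.1 km
E–F: 510.6 km
Smallest added distance is 510.6 km, inserting between E and F.

between E and F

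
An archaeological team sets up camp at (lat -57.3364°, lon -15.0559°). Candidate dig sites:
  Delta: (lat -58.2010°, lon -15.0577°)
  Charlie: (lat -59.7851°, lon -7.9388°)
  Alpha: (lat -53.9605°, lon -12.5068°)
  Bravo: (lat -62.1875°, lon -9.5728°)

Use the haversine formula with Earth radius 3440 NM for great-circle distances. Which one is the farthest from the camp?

Bravo

Distance to each, sorted:
Bravo: 334.9 NM
Charlie: 266.8 NM
Alpha: 220.3 NM
Delta: 51.9 NM
The farthest is Bravo at 334.9 NM.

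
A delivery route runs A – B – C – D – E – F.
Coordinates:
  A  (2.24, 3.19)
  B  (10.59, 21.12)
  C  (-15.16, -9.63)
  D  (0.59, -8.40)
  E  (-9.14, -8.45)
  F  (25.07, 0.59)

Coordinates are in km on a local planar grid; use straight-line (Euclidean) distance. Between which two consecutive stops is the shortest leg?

Leg distances:
A→B: 19.8 km
B→C: 40.1 km
C→D: 15.8 km
D→E: 9.7 km
E→F: 35.4 km
The shortest leg is D–E at 9.7 km.

D–E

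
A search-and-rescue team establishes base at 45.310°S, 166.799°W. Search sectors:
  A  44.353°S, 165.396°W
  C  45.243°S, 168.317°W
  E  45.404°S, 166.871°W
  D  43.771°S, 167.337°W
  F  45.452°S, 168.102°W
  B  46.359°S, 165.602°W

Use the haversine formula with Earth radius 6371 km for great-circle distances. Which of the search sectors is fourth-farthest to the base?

C

Distance to each, sorted:
D: 176.4 km
A: 153.5 km
B: 149.0 km
C: 119.0 km
F: 103.0 km
E: 11.9 km
The fourth-farthest is C at 119.0 km.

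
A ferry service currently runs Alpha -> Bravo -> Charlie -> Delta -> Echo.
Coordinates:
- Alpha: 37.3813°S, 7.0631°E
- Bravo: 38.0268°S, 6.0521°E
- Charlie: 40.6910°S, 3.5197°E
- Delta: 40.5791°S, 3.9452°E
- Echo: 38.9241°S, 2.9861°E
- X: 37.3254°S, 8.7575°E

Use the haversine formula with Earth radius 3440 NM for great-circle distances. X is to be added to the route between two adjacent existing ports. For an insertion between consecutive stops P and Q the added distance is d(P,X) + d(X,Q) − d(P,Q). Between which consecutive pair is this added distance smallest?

between Alpha and Bravo

Added distance for inserting X between each consecutive pair:
Alpha–Bravo: 154.5 NM
Bravo–Charlie: 253.8 NM
Charlie–Delta: 594.1 NM
Delta–Echo: 477.8 NM
Smallest added distance is 154.5 NM, inserting between Alpha and Bravo.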